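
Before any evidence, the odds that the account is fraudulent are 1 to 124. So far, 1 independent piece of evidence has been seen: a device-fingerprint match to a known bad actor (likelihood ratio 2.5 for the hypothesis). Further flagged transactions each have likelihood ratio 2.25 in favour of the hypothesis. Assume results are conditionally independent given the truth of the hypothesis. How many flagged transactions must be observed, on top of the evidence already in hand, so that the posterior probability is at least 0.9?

8

Prior odds = 1/124.
Bayes factor of the evidence already in hand = 2.5.
Odds after that evidence = (1/124) × 2.5 = 5/248.
Target odds = 0.9/0.1 = 9.
Need 2.25ⁿ ≥ 9 ÷ (5/248) = 446.4.
2.25⁷ = 4782969/16384 falls short of 446.4 but 2.25⁸ = 43046721/65536 reaches it, so n = 8.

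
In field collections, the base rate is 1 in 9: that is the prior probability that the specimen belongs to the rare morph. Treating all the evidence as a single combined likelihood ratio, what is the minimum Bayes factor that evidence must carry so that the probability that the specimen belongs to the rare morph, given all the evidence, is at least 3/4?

24

Prior odds = (1/9)/(8/9) = 0.125.
Target odds = 0.75/0.25 = 3.
Required Bayes factor = 3 ÷ 0.125 = 24.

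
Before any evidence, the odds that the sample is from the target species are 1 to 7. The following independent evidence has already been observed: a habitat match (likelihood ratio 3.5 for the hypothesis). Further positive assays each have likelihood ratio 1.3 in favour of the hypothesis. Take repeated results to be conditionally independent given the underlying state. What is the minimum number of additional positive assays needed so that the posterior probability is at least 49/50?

18

Prior odds = 1/7.
Bayes factor of the evidence already in hand = 3.5.
Odds after that evidence = (1/7) × 3.5 = 0.5.
Target odds = 0.98/0.02 = 49.
Need 1.3ⁿ ≥ 49 ÷ 0.5 = 98.
1.3¹⁷ ≈86.5042 falls short of 98 but 1.3¹⁸ ≈112.455 reaches it, so n = 18.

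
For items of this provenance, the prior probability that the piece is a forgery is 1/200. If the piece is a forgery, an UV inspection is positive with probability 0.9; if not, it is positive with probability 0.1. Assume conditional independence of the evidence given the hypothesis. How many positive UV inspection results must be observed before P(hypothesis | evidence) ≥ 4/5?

Prior odds = 0.005/0.995 = 1/199.
Likelihood ratio of a positive = 0.9/0.1 = 9.
Target posterior odds = 0.8/0.2 = 4.
Need (1/199) × 9ⁿ ≥ 4, i.e. 9ⁿ ≥ 796.
9³ = 729 falls short of 796 but 9⁴ = 6561 reaches it, so n = 4.

4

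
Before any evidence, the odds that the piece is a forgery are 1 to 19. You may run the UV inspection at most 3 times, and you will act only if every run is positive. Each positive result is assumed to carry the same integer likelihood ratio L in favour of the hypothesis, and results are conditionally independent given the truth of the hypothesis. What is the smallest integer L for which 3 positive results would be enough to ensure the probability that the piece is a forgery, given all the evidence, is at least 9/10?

Prior odds = 1/19.
Target odds = 0.9/0.1 = 9.
Need L³ ≥ 9 ÷ (1/19) = 171.
5³ = 125 < 171 ≤ 216 = 6³, so L = 6.

6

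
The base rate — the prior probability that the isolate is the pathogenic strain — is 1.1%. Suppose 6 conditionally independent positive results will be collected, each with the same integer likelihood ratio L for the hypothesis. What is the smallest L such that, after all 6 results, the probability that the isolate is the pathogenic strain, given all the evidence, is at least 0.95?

Prior odds = 0.011/0.989 = 11/989.
Target odds = 0.95/0.05 = 19.
Need L⁶ ≥ 19 ÷ (11/989) = 18791/11.
3⁶ = 729 < 18791/11 ≤ 4096 = 4⁶, so L = 4.

4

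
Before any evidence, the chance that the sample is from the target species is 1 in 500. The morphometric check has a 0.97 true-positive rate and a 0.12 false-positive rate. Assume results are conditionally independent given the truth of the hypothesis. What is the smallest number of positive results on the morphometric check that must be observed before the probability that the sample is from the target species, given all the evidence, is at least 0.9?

Prior odds: 0.002 ÷ 0.998 = 1/499.
Likelihood ratio of a positive result = 0.97/0.12 = 97/12.
Target odds: 0.9 ÷ 0.1 = 9.
Need (1/499) × (97/12)ⁿ ≥ 9, i.e. (97/12)ⁿ ≥ 4491.
(97/12)⁴ = 88529281/20736 falls short of 4491 but (97/12)⁵ ≈34510.6 reaches it, so n = 5.

5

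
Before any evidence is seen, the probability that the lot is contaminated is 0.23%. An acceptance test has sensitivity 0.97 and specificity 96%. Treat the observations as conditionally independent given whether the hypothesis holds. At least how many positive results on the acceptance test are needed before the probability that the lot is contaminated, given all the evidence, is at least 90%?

Prior odds = 0.0023/0.9977 = 23/9977.
False-positive rate = 1 − 0.96 = 0.04; likelihood ratio of a positive = 0.97/0.04 = 24.25.
Target odds: 0.9 ÷ 0.1 = 9.
Require 24.25ⁿ ≥ 9 ÷ (23/9977) = 89793/23.
24.25² = 588.0625 falls short of 89793/23 but 24.25³ = 912673/64 reaches it, so n = 3.

3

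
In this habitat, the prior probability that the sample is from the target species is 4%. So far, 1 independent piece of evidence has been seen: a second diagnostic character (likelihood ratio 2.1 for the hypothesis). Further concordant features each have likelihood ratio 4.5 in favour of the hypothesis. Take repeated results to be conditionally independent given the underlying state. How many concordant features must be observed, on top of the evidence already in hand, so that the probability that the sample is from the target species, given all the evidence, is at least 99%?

Prior odds = 0.04/0.96 = 1/24.
Bayes factor of the evidence already in hand = 2.1.
Odds after that evidence = (1/24) × 2.1 = 0.0875.
Target odds = 0.99/0.01 = 99.
Need 4.5ⁿ ≥ 99 ÷ 0.0875 = 7920/7.
4.5⁴ = 410.0625 falls short of 7920/7 but 4.5⁵ = 1845.28125 reaches it, so n = 5.

5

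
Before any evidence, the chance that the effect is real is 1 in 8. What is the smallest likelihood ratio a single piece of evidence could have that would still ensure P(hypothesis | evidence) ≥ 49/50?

343

Prior odds = 0.125/0.875 = 1/7.
Target odds = 0.98/0.02 = 49.
Required Bayes factor = 49 ÷ (1/7) = 343.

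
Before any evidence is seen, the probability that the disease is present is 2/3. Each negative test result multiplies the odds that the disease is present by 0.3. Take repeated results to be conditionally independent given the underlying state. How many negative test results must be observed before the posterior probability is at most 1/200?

Prior odds = (2/3)/(1/3) = 2.
Likelihood ratio per negative test result = 0.3.
Target odds: 0.005 ÷ 0.995 = 1/199.
Need 2 × 0.3ⁿ ≤ 1/199, i.e. 0.3ⁿ ≤ 1/398.
0.3⁴ = 0.0081 is still above 1/398 but 0.3⁵ = 243/100000 is at or below it, so n = 5.

5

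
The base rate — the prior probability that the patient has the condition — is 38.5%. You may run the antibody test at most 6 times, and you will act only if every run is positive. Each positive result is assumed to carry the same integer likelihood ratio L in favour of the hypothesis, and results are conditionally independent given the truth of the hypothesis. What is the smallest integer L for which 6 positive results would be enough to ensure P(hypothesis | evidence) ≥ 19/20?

Prior odds = 0.385/0.615 = 77/123.
Target odds = 0.95/0.05 = 19.
Need L⁶ ≥ 19 ÷ (77/123) = 2337/77.
1⁶ = 1 < 2337/77 ≤ 64 = 2⁶, so L = 2.

2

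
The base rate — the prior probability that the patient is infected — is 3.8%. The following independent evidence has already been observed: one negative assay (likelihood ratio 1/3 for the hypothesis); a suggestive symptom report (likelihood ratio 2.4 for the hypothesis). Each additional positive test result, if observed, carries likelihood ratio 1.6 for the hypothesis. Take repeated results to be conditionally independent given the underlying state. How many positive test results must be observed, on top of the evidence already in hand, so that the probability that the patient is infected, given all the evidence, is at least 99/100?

18

Prior odds = 0.038/0.962 = 19/481.
Combined Bayes factor of the evidence already in hand = (1/3) × 2.4 = 0.8.
Odds after that evidence = (19/481) × 0.8 = 76/2405.
Target odds = 0.99/0.01 = 99.
Need 1.6ⁿ ≥ 99 ÷ (76/2405) = 238095/76.
1.6¹⁷ ≈2951.48 falls short of 238095/76 but 1.6¹⁸ ≈4722.37 reaches it, so n = 18.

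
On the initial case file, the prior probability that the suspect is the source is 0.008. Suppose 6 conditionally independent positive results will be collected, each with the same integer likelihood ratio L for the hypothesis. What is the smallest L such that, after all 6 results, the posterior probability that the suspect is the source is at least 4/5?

Prior odds = 0.008/0.992 = 1/124.
Target odds = 0.8/0.2 = 4.
Need L⁶ ≥ 4 ÷ (1/124) = 496.
2⁶ = 64 < 496 ≤ 729 = 3⁶, so L = 3.

3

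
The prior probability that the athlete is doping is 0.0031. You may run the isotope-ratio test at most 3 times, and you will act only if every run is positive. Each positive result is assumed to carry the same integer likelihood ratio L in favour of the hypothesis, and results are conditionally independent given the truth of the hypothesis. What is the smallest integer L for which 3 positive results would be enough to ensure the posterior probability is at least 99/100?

Prior odds = 0.0031/0.9969 = 31/9969.
Target odds = 0.99/0.01 = 99.
Need L³ ≥ 99 ÷ (31/9969) = 986931/31.
31³ = 29791 < 986931/31 ≤ 32768 = 32³, so L = 32.

32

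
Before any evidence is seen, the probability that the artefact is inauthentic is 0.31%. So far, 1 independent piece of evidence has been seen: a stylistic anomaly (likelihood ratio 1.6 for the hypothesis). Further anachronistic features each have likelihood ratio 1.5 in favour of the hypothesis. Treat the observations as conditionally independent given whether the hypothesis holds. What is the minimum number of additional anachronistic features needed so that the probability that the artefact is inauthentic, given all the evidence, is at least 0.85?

Prior odds = 0.0031/0.9969 = 31/9969.
Bayes factor of the evidence already in hand = 1.6.
Odds after that evidence = (31/9969) × 1.6 = 248/49845.
Target odds = 0.85/0.15 = 17/3.
Need 1.5ⁿ ≥ 17/3 ÷ (248/49845) = 282455/248.
1.5¹⁷ = 129140163/131072 falls short of 282455/248 but 1.5¹⁸ = 387420489/262144 reaches it, so n = 18.

18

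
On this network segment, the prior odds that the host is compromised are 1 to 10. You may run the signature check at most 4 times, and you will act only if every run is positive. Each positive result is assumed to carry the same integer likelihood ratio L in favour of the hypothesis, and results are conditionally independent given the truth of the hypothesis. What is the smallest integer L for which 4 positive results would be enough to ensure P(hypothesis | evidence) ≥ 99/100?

6

Prior odds = 0.1.
Target odds = 0.99/0.01 = 99.
Need L⁴ ≥ 99 ÷ 0.1 = 990.
5⁴ = 625 < 990 ≤ 1296 = 6⁴, so L = 6.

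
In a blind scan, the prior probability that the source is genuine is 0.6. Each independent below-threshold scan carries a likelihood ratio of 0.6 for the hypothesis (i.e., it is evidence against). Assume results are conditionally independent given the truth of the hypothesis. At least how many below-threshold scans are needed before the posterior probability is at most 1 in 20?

Prior odds = 0.6/0.4 = 1.5.
Likelihood ratio per below-threshold scan = 0.6.
Target odds: 0.05 ÷ 0.95 = 1/19.
Require 0.6ⁿ ≤ 1/19 ÷ 1.5 = 2/57.
0.6⁶ = 729/15625 is still above 2/57 but 0.6⁷ = 2187/78125 is at or below it, so n = 7.

7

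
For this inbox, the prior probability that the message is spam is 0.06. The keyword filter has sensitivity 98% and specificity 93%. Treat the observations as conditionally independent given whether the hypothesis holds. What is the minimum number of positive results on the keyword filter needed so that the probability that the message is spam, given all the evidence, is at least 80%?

2

Prior odds = 0.06/0.94 = 3/47.
False-positive rate = 1 − 0.93 = 0.07; likelihood ratio of a positive = 0.98/0.07 = 14.
Target posterior odds = 0.8/0.2 = 4.
Need (3/47) × 14ⁿ ≥ 4, i.e. 14ⁿ ≥ 188/3.
14¹ = 14 falls short of 188/3 but 14² = 196 reaches it, so n = 2.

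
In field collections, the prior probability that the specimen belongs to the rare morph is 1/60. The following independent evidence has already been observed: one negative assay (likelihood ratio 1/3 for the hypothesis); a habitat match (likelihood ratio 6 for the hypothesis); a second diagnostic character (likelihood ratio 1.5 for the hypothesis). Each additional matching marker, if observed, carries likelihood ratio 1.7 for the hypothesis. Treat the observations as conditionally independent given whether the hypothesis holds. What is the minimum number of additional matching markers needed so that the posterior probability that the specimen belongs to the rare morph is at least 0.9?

10

Prior odds = (1/60)/(59/60) = 1/59.
Combined Bayes factor of the evidence already in hand = (1/3) × 6 × 1.5 = 3.
Odds after that evidence = (1/59) × 3 = 3/59.
Target odds = 0.9/0.1 = 9.
Need 1.7ⁿ ≥ 9 ÷ (3/59) = 177.
1.7⁹ ≈118.588 falls short of 177 but 1.7¹⁰ ≈201.599 reaches it, so n = 10.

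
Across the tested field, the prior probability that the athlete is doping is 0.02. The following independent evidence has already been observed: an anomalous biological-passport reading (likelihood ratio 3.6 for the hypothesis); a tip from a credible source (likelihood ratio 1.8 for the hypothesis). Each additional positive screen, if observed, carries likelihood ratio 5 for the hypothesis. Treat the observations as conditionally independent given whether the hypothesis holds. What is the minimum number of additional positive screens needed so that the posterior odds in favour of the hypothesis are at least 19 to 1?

4

Prior odds = 0.02/0.98 = 1/49.
Combined Bayes factor of the evidence already in hand = 3.6 × 1.8 = 6.48.
Odds after that evidence = (1/49) × 6.48 = 162/1225.
Target odds = 19.
Need 5ⁿ ≥ 19 ÷ (162/1225) = 23275/162.
5³ = 125 falls short of 23275/162 but 5⁴ = 625 reaches it, so n = 4.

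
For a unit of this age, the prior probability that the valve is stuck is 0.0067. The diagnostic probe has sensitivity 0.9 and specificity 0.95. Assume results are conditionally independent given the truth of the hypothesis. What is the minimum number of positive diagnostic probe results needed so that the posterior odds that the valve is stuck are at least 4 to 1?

3

Prior odds = 0.0067/0.9933 = 67/9933.
False-positive rate = 1 − 0.95 = 0.05; likelihood ratio of a positive = 0.9/0.05 = 18.
Target odds = 4.
Need (67/9933) × 18ⁿ ≥ 4, i.e. 18ⁿ ≥ 39732/67.
18² = 324 falls short of 39732/67 but 18³ = 5832 reaches it, so n = 3.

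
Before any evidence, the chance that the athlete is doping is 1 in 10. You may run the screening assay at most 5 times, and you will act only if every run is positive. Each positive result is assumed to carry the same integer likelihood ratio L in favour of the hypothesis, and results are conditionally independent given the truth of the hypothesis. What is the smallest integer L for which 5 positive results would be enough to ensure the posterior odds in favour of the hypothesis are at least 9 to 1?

Prior odds = 0.1/0.9 = 1/9.
Target odds = 9.
Need L⁵ ≥ 9 ÷ (1/9) = 81.
2⁵ = 32 < 81 ≤ 243 = 3⁵, so L = 3.

3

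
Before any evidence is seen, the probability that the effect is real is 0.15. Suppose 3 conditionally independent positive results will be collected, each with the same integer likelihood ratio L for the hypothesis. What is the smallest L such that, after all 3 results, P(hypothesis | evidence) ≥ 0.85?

4

Prior odds = 0.15/0.85 = 3/17.
Target odds = 0.85/0.15 = 17/3.
Need L³ ≥ 17/3 ÷ (3/17) = 289/9.
3³ = 27 < 289/9 ≤ 64 = 4³, so L = 4.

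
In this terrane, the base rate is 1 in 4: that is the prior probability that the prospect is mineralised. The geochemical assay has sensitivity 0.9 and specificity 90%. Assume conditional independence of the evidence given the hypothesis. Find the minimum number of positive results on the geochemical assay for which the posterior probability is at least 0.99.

Prior odds: 0.25 ÷ 0.75 = 1/3.
False-positive rate = 1 − 0.9 = 0.1; likelihood ratio of a positive = 0.9/0.1 = 9.
Target posterior odds = 0.99/0.01 = 99.
Need (1/3) × 9ⁿ ≥ 99, i.e. 9ⁿ ≥ 297.
9² = 81 falls short of 297 but 9³ = 729 reaches it, so n = 3.

3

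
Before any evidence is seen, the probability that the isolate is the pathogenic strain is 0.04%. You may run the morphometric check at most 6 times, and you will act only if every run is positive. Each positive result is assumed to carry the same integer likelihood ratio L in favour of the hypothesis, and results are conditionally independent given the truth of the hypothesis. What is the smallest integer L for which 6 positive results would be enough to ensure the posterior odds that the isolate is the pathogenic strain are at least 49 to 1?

8

Prior odds = 0.0004/0.9996 = 1/2499.
Target odds = 49.
Need L⁶ ≥ 49 ÷ (1/2499) = 122451.
7⁶ = 117649 < 122451 ≤ 262144 = 8⁶, so L = 8.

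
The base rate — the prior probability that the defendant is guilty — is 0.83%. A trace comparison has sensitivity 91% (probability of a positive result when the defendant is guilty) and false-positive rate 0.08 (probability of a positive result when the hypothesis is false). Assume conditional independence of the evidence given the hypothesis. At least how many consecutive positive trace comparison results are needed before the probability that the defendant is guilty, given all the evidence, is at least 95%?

4

Prior odds: 0.0083 ÷ 0.9917 = 83/9917.
Likelihood ratio of a positive result = 0.91/0.08 = 11.375.
Target posterior odds = 0.95/0.05 = 19.
Need (83/9917) × 11.375ⁿ ≥ 19, i.e. 11.375ⁿ ≥ 188423/83.
11.375³ = 753571/512 falls short of 188423/83 but 11.375⁴ = 68574961/4096 reaches it, so n = 4.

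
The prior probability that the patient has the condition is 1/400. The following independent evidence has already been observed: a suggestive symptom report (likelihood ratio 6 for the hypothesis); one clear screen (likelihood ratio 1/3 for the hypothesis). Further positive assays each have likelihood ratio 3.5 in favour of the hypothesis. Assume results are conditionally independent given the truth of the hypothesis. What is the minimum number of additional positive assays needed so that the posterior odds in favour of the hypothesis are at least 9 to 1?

6

Prior odds = 0.0025/0.9975 = 1/399.
Combined Bayes factor of the evidence already in hand = 6 × (1/3) = 2.
Odds after that evidence = (1/399) × 2 = 2/399.
Target odds = 9.
Need 3.5ⁿ ≥ 9 ÷ (2/399) = 1795.5.
3.5⁵ = 525.21875 falls short of 1795.5 but 3.5⁶ = 1838.265625 reaches it, so n = 6.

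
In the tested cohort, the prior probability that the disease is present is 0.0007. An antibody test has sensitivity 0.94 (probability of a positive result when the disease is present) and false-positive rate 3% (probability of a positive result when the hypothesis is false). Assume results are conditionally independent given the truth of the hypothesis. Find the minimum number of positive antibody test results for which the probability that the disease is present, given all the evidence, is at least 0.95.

Prior odds: 0.0007 ÷ 0.9993 = 7/9993.
Likelihood ratio of a positive result = 0.94/0.03 = 94/3.
Target odds: 0.95 ÷ 0.05 = 19.
Require (94/3)ⁿ ≥ 19 ÷ (7/9993) = 189867/7.
(94/3)² = 8836/9 falls short of 189867/7 but (94/3)³ = 830584/27 reaches it, so n = 3.

3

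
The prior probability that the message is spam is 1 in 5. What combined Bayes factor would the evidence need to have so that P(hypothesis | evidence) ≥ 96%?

96

Prior odds = 0.2/0.8 = 0.25.
Target odds = 0.96/0.04 = 24.
Required Bayes factor = 24 ÷ 0.25 = 96.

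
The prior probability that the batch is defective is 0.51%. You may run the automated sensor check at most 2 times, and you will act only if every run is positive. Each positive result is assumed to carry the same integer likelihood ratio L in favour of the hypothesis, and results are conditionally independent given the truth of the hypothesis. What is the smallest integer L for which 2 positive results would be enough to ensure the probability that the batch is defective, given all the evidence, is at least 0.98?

Prior odds = 0.0051/0.9949 = 51/9949.
Target odds = 0.98/0.02 = 49.
Need L² ≥ 49 ÷ (51/9949) = 487501/51.
97² = 9409 < 487501/51 ≤ 9604 = 98², so L = 98.

98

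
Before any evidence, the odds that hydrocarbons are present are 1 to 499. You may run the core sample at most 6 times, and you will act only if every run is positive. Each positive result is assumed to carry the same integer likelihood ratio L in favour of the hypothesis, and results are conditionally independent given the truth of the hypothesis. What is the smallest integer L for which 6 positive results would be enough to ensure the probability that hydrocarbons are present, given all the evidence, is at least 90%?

5

Prior odds = 1/499.
Target odds = 0.9/0.1 = 9.
Need L⁶ ≥ 9 ÷ (1/499) = 4491.
4⁶ = 4096 < 4491 ≤ 15625 = 5⁶, so L = 5.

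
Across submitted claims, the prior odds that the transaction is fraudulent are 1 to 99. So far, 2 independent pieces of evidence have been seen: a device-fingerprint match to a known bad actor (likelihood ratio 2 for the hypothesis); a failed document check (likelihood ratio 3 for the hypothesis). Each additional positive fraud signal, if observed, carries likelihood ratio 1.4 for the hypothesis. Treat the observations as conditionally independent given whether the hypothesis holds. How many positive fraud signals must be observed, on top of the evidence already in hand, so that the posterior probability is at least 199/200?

25

Prior odds = 1/99.
Combined Bayes factor of the evidence already in hand = 2 × 3 = 6.
Odds after that evidence = (1/99) × 6 = 2/33.
Target odds = 0.995/0.005 = 199.
Need 1.4ⁿ ≥ 199 ÷ (2/33) = 3283.5.
1.4²⁴ ≈3214.2 falls short of 3283.5 but 1.4²⁵ ≈4499.88 reaches it, so n = 25.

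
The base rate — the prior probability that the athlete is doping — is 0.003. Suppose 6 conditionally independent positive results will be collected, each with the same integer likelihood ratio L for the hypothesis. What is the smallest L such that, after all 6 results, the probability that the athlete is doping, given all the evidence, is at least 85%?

4

Prior odds = 0.003/0.997 = 3/997.
Target odds = 0.85/0.15 = 17/3.
Need L⁶ ≥ 17/3 ÷ (3/997) = 16949/9.
3⁶ = 729 < 16949/9 ≤ 4096 = 4⁶, so L = 4.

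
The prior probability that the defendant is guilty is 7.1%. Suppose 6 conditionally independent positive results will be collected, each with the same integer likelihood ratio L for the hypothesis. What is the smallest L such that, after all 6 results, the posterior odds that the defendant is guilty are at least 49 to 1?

Prior odds = 0.071/0.929 = 71/929.
Target odds = 49.
Need L⁶ ≥ 49 ÷ (71/929) = 45521/71.
2⁶ = 64 < 45521/71 ≤ 729 = 3⁶, so L = 3.

3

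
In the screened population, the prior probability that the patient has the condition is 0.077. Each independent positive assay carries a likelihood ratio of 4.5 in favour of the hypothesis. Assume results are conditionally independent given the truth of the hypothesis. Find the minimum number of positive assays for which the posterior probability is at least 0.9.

Prior odds: 0.077 ÷ 0.923 = 77/923.
Likelihood ratio per positive assay = 4.5.
Target posterior odds = 0.9/0.1 = 9.
Require 4.5ⁿ ≥ 9 ÷ (77/923) = 8307/77.
4.5³ = 91.125 falls short of 8307/77 but 4.5⁴ = 410.0625 reaches it, so n = 4.

4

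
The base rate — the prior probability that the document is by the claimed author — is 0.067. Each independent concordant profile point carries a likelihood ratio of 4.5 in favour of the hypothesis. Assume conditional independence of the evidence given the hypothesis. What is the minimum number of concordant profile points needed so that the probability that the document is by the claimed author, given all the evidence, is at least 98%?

Prior odds = 0.067/0.933 = 67/933.
Likelihood ratio per concordant profile point = 4.5.
Target posterior odds = 0.98/0.02 = 49.
Require 4.5ⁿ ≥ 49 ÷ (67/933) = 45717/67.
4.5⁴ = 410.0625 falls short of 45717/67 but 4.5⁵ = 1845.28125 reaches it, so n = 5.

5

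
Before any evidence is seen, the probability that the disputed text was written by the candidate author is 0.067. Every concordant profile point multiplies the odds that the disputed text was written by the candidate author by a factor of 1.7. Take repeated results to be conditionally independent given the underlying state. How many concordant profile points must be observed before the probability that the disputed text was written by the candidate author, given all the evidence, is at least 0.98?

Prior odds: 0.067 ÷ 0.933 = 67/933.
Likelihood ratio per concordant profile point = 1.7.
Target odds: 0.98 ÷ 0.02 = 49.
Need (67/933) × 1.7ⁿ ≥ 49, i.e. 1.7ⁿ ≥ 45717/67.
1.7¹² ≈582.622 falls short of 45717/67 but 1.7¹³ ≈990.458 reaches it, so n = 13.

13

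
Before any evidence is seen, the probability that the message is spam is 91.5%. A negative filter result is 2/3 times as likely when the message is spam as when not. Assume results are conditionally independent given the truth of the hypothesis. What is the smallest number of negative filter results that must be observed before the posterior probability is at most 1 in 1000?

23

Prior odds: 0.915 ÷ 0.085 = 183/17.
Likelihood ratio per negative filter result = 2/3.
Target posterior odds = 0.001/0.999 = 1/999.
Need (183/17) × (2/3)ⁿ ≤ 1/999, i.e. (2/3)ⁿ ≤ 17/182817.
(2/3)²² ≈0.000133657 is still above 17/182817 but (2/3)²³ ≈8.91048e-05 is at or below it, so n = 23.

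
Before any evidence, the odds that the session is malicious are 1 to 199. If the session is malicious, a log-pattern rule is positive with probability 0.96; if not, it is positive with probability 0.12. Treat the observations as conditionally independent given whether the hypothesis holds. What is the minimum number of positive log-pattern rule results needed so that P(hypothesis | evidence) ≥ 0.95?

4

Prior odds = 1/199.
Likelihood ratio of a positive = 0.96/0.12 = 8.
Target posterior odds = 0.95/0.05 = 19.
Need (1/199) × 8ⁿ ≥ 19, i.e. 8ⁿ ≥ 3781.
8³ = 512 falls short of 3781 but 8⁴ = 4096 reaches it, so n = 4.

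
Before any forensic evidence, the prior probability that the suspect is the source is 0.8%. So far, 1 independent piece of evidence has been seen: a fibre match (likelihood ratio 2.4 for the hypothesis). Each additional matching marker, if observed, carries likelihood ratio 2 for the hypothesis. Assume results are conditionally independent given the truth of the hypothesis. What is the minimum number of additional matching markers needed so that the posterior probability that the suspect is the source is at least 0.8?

8

Prior odds = 0.008/0.992 = 1/124.
Bayes factor of the evidence already in hand = 2.4.
Odds after that evidence = (1/124) × 2.4 = 3/155.
Target odds = 0.8/0.2 = 4.
Need 2ⁿ ≥ 4 ÷ (3/155) = 620/3.
2⁷ = 128 falls short of 620/3 but 2⁸ = 256 reaches it, so n = 8.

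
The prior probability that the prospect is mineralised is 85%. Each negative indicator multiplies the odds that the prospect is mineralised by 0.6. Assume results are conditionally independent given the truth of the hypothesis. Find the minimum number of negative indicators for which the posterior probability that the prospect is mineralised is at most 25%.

6

Prior odds = 0.85/0.15 = 17/3.
Likelihood ratio per negative indicator = 0.6.
Target odds: 0.25 ÷ 0.75 = 1/3.
Need (17/3) × 0.6ⁿ ≤ 1/3, i.e. 0.6ⁿ ≤ 1/17.
0.6⁵ = 0.07776 is still above 1/17 but 0.6⁶ = 729/15625 is at or below it, so n = 6.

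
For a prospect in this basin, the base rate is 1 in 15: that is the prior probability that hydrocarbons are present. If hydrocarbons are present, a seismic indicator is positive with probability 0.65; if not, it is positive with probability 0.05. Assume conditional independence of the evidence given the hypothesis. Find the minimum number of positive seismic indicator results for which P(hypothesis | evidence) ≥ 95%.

Prior odds: (1/15) ÷ (14/15) = 1/14.
Likelihood ratio of a positive = 0.65/0.05 = 13.
Target odds: 0.95 ÷ 0.05 = 19.
Need (1/14) × 13ⁿ ≥ 19, i.e. 13ⁿ ≥ 266.
13² = 169 falls short of 266 but 13³ = 2197 reaches it, so n = 3.

3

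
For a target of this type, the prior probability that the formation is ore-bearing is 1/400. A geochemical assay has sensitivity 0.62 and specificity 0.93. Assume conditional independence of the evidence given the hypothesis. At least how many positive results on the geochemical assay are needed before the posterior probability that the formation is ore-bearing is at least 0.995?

6

Prior odds: 0.0025 ÷ 0.9975 = 1/399.
False-positive rate = 1 − 0.93 = 0.07; likelihood ratio of a positive = 0.62/0.07 = 62/7.
Target odds: 0.995 ÷ 0.005 = 199.
Need (1/399) × (62/7)ⁿ ≥ 199, i.e. (62/7)ⁿ ≥ 79401.
(62/7)⁵ = 916132832/16807 falls short of 79401 but (62/7)⁶ ≈482794 reaches it, so n = 6.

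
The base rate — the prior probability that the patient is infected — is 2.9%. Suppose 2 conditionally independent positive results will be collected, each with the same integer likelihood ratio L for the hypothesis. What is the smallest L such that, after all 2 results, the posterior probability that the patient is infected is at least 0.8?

12

Prior odds = 0.029/0.971 = 29/971.
Target odds = 0.8/0.2 = 4.
Need L² ≥ 4 ÷ (29/971) = 3884/29.
11² = 121 < 3884/29 ≤ 144 = 12², so L = 12.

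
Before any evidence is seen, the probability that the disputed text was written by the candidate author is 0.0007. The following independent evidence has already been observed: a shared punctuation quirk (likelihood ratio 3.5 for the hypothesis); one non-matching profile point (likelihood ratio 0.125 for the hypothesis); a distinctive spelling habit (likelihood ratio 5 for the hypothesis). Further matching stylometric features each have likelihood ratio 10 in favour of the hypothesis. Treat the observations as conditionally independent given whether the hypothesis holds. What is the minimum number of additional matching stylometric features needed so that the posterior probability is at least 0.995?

Prior odds = 0.0007/0.9993 = 7/9993.
Combined Bayes factor of the evidence already in hand = 3.5 × 0.125 × 5 = 2.1875.
Odds after that evidence = (7/9993) × 2.1875 = 245/159888.
Target odds = 0.995/0.005 = 199.
Need 10ⁿ ≥ 199 ÷ (245/159888) = 31817712/245.
10⁵ = 100000 falls short of 31817712/245 but 10⁶ = 1000000 reaches it, so n = 6.

6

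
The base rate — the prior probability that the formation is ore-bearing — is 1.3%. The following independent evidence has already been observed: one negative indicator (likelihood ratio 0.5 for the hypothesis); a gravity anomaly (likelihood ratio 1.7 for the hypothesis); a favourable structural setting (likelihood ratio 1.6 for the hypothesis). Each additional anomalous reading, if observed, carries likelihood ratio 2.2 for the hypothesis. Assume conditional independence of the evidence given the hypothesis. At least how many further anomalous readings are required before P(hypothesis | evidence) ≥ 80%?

7

Prior odds = 0.013/0.987 = 13/987.
Combined Bayes factor of the evidence already in hand = 0.5 × 1.7 × 1.6 = 1.36.
Odds after that evidence = (13/987) × 1.36 = 442/24675.
Target odds = 0.8/0.2 = 4.
Need 2.2ⁿ ≥ 4 ÷ (442/24675) = 49350/221.
2.2⁶ = 1771561/15625 falls short of 49350/221 but 2.2⁷ = 19487171/78125 reaches it, so n = 7.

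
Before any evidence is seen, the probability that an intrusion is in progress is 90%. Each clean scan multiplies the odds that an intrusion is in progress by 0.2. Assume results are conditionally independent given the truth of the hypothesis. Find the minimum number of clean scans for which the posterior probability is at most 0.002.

Prior odds = 0.9/0.1 = 9.
Likelihood ratio per clean scan = 0.2.
Target posterior odds = 0.002/0.998 = 1/499.
Need 9 × 0.2ⁿ ≤ 1/499, i.e. 0.2ⁿ ≤ 1/4491.
0.2⁵ = 0.00032 is still above 1/4491 but 0.2⁶ = 1/15625 is at or below it, so n = 6.

6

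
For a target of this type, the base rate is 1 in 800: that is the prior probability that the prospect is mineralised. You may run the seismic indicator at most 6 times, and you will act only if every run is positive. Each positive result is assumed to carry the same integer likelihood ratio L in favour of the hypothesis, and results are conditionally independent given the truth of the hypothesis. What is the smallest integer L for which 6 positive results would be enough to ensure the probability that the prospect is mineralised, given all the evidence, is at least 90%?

Prior odds = 0.00125/0.99875 = 1/799.
Target odds = 0.9/0.1 = 9.
Need L⁶ ≥ 9 ÷ (1/799) = 7191.
4⁶ = 4096 < 7191 ≤ 15625 = 5⁶, so L = 5.

5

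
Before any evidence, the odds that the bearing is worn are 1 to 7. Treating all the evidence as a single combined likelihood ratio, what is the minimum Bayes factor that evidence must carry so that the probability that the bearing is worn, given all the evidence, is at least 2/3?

14

Prior odds = 1/7.
Target odds = (2/3)/(1/3) = 2.
Required Bayes factor = 2 ÷ (1/7) = 14.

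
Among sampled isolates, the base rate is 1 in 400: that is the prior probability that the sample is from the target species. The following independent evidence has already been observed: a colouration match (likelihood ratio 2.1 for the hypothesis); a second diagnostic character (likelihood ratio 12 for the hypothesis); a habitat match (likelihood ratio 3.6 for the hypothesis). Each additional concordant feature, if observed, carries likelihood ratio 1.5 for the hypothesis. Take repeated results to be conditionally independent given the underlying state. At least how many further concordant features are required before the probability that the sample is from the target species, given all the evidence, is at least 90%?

10

Prior odds = 0.0025/0.9975 = 1/399.
Combined Bayes factor of the evidence already in hand = 2.1 × 12 × 3.6 = 90.72.
Odds after that evidence = (1/399) × 90.72 = 108/475.
Target odds = 0.9/0.1 = 9.
Need 1.5ⁿ ≥ 9 ÷ (108/475) = 475/12.
1.5⁹ = 19683/512 falls short of 475/12 but 1.5¹⁰ = 59049/1024 reaches it, so n = 10.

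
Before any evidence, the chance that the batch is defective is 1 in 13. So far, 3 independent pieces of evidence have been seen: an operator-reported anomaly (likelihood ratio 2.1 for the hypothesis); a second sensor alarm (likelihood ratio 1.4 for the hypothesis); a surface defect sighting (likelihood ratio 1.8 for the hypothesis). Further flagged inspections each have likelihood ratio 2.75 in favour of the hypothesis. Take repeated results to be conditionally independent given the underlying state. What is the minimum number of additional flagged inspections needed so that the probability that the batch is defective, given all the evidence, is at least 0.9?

3

Prior odds = (1/13)/(12/13) = 1/12.
Combined Bayes factor of the evidence already in hand = 2.1 × 1.4 × 1.8 = 5.292.
Odds after that evidence = (1/12) × 5.292 = 0.441.
Target odds = 0.9/0.1 = 9.
Need 2.75ⁿ ≥ 9 ÷ 0.441 = 1000/49.
2.75² = 7.5625 falls short of 1000/49 but 2.75³ = 20.796875 reaches it, so n = 3.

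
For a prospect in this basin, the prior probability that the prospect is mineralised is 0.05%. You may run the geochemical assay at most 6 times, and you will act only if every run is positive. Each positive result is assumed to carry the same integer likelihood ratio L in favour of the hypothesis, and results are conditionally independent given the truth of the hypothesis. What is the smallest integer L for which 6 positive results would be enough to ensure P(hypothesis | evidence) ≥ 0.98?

Prior odds = 0.0005/0.9995 = 1/1999.
Target odds = 0.98/0.02 = 49.
Need L⁶ ≥ 49 ÷ (1/1999) = 97951.
6⁶ = 46656 < 97951 ≤ 117649 = 7⁶, so L = 7.

7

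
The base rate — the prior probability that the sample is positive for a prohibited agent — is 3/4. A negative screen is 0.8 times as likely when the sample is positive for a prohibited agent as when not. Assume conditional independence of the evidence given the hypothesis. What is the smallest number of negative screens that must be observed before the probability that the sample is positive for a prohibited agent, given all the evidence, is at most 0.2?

12

Prior odds: 0.75 ÷ 0.25 = 3.
Likelihood ratio per negative screen = 0.8.
Target odds: 0.2 ÷ 0.8 = 0.25.
Need 3 × 0.8ⁿ ≤ 0.25, i.e. 0.8ⁿ ≤ 1/12.
0.8¹¹ = 4194304/48828125 is still above 1/12 but 0.8¹² = 16777216/244140625 is at or below it, so n = 12.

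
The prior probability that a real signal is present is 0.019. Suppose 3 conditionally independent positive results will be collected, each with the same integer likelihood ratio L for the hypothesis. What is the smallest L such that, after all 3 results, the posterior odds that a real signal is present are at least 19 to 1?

Prior odds = 0.019/0.981 = 19/981.
Target odds = 19.
Need L³ ≥ 19 ÷ (19/981) = 981.
9³ = 729 < 981 ≤ 1000 = 10³, so L = 10.

10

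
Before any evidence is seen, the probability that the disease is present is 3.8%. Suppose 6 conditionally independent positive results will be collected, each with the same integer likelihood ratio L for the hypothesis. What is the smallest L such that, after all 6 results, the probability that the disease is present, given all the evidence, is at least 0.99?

4

Prior odds = 0.038/0.962 = 19/481.
Target odds = 0.99/0.01 = 99.
Need L⁶ ≥ 99 ÷ (19/481) = 47619/19.
3⁶ = 729 < 47619/19 ≤ 4096 = 4⁶, so L = 4.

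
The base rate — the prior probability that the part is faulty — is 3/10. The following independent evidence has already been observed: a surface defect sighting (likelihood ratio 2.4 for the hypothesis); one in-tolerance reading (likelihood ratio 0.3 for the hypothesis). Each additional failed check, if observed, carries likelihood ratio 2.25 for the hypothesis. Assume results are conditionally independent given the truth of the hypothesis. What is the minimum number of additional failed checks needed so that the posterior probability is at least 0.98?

Prior odds = 0.3/0.7 = 3/7.
Combined Bayes factor of the evidence already in hand = 2.4 × 0.3 = 0.72.
Odds after that evidence = (3/7) × 0.72 = 54/175.
Target odds = 0.98/0.02 = 49.
Need 2.25ⁿ ≥ 49 ÷ (54/175) = 8575/54.
2.25⁶ = 531441/4096 falls short of 8575/54 but 2.25⁷ = 4782969/16384 reaches it, so n = 7.

7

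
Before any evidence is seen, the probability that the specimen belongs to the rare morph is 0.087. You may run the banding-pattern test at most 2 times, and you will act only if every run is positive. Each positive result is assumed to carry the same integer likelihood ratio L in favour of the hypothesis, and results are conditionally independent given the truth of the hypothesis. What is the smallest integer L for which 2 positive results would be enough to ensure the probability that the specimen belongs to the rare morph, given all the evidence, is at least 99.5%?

Prior odds = 0.087/0.913 = 87/913.
Target odds = 0.995/0.005 = 199.
Need L² ≥ 199 ÷ (87/913) = 181687/87.
45² = 2025 < 181687/87 ≤ 2116 = 46², so L = 46.

46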